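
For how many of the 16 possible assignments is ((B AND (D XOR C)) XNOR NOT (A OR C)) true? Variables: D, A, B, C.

Satisfying assignments: (0,0,0,1), (0,1,0,0), (0,1,0,1), (0,1,1,0), (1,0,0,1), (1,0,1,0), (1,0,1,1), (1,1,0,0), (1,1,0,1), (1,1,1,1)
Count: 10 out of 16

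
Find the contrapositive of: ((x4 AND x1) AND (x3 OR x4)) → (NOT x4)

Contrapositive: x4 → NOT ((x4 AND x1) AND (x3 OR x4))
Note: A statement and its contrapositive are logically equivalent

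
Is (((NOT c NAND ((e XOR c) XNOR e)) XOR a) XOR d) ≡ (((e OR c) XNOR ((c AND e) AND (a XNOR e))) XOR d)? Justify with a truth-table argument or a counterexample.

No. Counterexample: with c=0, e=0, a=0, d=0, Expression 1 = 0 but Expression 2 = 1.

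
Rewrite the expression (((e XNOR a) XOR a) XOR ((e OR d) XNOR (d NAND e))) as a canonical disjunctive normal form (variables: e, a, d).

(NOT e AND NOT a AND NOT d) OR (NOT e AND a AND NOT d) OR (e AND NOT a AND NOT d) OR (e AND a AND NOT d)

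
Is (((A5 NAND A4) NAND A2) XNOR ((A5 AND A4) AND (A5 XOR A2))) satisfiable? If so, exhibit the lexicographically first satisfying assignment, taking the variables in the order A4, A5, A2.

A4=0, A5=0, A2=1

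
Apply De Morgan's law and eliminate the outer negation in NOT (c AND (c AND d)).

NOT c OR NOT (c AND d)
De Morgan's: NOT(AND of terms) = OR of negations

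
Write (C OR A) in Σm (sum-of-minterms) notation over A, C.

Σm(1, 2, 3) = (NOT A AND C) OR (A AND NOT C) OR (A AND C)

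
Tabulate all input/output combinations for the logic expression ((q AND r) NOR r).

q | r | Output
--------------
0 | 0 | 1
0 | 1 | 0
1 | 0 | 1
1 | 1 | 0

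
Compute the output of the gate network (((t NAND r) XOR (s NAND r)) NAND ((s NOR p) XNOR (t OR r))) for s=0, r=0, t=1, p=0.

Substituting: (((1 NAND 0) XOR (0 NAND 0)) NAND ((0 NOR 0) XNOR (1 OR 0)))
= 1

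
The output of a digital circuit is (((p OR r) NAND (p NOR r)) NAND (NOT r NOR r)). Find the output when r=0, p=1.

Substituting: (((1 OR 0) NAND (1 NOR 0)) NAND (NOT 0 NOR 0))
= 1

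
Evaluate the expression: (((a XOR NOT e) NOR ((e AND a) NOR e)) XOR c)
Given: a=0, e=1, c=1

Substituting: (((0 XOR NOT 1) NOR ((1 AND 0) NOR 1)) XOR 1)
= 0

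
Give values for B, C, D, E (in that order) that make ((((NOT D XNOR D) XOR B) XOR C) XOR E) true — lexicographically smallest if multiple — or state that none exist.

B=0, C=0, D=0, E=1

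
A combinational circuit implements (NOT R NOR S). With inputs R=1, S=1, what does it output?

Substituting: (NOT 1 NOR 1)
= 0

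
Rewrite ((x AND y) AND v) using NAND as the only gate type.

((((x NAND y) NAND (x NAND y)) NAND v) NAND (((x NAND y) NAND (x NAND y)) NAND v))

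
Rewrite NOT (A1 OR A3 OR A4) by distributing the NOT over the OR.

NOT A1 AND NOT A3 AND NOT A4
De Morgan's: NOT(OR of terms) = AND of negations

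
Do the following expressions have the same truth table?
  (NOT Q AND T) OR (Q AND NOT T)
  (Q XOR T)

Yes, they are equivalent — the two output columns agree on all 4 assignments:
Q | T | Expression 1 | Expression 2
-----------------------------------
0 | 0 | 0 | 0
0 | 1 | 1 | 1
1 | 0 | 1 | 1
1 | 1 | 0 | 0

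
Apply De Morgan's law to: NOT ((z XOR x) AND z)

NOT (z XOR x) OR NOT z
De Morgan's: NOT(AND of terms) = OR of negations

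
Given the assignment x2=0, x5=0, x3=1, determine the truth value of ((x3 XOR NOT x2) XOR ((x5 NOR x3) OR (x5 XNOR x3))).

Substituting: ((1 XOR NOT 0) XOR ((0 NOR 1) OR (0 XNOR 1)))
= 0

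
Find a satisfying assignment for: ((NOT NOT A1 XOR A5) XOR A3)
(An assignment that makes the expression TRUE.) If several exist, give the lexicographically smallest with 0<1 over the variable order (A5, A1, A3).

A5=0, A1=0, A3=1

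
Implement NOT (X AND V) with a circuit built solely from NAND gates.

(((X NAND V) NAND (X NAND V)) NAND ((X NAND V) NAND (X NAND V)))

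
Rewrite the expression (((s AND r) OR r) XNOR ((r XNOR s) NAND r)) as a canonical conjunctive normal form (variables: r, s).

(r OR s) AND (r OR NOT s) AND (NOT r OR NOT s)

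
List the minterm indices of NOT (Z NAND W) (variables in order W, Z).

Σm(3) = (W AND Z)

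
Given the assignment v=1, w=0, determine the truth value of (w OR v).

Substituting: (0 OR 1)
= 1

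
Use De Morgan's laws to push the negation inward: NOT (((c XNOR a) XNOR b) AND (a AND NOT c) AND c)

NOT ((c XNOR a) XNOR b) OR NOT (a AND NOT c) OR NOT c
De Morgan's: NOT(AND of terms) = OR of negations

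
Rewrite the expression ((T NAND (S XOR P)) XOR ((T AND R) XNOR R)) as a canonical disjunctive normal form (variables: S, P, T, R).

(NOT S AND NOT P AND NOT T AND R) OR (NOT S AND P AND NOT T AND R) OR (NOT S AND P AND T AND NOT R) OR (NOT S AND P AND T AND R) OR (S AND NOT P AND NOT T AND R) OR (S AND NOT P AND T AND NOT R) OR (S AND NOT P AND T AND R) OR (S AND P AND NOT T AND R)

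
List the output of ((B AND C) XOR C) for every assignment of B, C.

B | C | Output
--------------
0 | 0 | 0
0 | 1 | 1
1 | 0 | 0
1 | 1 | 0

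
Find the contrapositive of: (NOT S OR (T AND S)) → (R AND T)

Contrapositive: NOT (R AND T) → NOT (NOT S OR (T AND S))
Note: A statement and its contrapositive are logically equivalent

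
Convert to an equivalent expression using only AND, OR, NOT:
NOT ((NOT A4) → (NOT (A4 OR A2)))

(NOT A4) AND (A4 OR A2)
(Negated implication: NOT(A → B) = A AND NOT B)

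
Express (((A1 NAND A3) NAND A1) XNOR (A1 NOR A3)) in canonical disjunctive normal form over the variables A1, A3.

(NOT A1 AND NOT A3) OR (A1 AND NOT A3)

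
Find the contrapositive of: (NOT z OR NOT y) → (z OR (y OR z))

Contrapositive: NOT (z OR (y OR z)) → NOT (NOT z OR NOT y)
Note: A statement and its contrapositive are logically equivalent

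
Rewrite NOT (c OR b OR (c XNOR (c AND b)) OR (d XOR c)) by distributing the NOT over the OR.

NOT c AND NOT b AND NOT (c XNOR (c AND b)) AND NOT (d XOR c)
De Morgan's: NOT(OR of terms) = AND of negations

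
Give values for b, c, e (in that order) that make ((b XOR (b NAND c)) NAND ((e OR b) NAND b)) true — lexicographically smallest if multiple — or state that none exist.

b=1, c=0, e=0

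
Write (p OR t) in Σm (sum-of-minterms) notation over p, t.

Σm(1, 2, 3) = (NOT p AND t) OR (p AND NOT t) OR (p AND t)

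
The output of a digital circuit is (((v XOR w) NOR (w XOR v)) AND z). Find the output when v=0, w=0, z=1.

Substituting: (((0 XOR 0) NOR (0 XOR 0)) AND 1)
= 1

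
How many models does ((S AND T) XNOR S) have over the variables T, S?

Satisfying assignments: (0,0), (1,0), (1,1)
Count: 3 out of 4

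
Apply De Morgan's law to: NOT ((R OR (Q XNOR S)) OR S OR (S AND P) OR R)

NOT (R OR (Q XNOR S)) AND NOT S AND NOT (S AND P) AND NOT R
De Morgan's: NOT(OR of terms) = AND of negations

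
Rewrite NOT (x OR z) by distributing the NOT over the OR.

NOT x AND NOT z
De Morgan's: NOT(OR of terms) = AND of negations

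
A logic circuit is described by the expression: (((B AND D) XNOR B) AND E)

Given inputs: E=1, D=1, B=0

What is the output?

Substituting: (((0 AND 1) XNOR 0) AND 1)
= 1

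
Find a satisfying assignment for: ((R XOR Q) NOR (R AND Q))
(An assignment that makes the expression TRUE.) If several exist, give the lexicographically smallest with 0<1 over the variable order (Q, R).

Q=0, R=0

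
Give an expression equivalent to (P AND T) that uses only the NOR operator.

((P NOR P) NOR (T NOR T))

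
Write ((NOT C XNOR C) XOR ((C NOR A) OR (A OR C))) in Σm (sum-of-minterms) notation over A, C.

Σm(0, 1, 2, 3) = (NOT A AND NOT C) OR (NOT A AND C) OR (A AND NOT C) OR (A AND C)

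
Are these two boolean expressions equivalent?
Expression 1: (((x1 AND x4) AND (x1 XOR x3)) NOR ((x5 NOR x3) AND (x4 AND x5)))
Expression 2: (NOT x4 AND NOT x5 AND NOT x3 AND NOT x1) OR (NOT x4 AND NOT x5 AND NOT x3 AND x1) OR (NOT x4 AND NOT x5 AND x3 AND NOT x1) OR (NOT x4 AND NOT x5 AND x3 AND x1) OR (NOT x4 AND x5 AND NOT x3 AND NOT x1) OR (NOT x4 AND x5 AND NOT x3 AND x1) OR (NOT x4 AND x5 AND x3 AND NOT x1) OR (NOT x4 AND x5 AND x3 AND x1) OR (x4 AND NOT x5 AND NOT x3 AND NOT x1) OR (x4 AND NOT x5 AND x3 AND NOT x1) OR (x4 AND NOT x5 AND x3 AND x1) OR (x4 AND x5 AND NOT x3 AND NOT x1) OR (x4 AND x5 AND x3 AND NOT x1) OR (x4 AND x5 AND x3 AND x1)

Yes, they are equivalent — the two output columns agree on all 16 assignments:
x4 | x5 | x3 | x1 | Expression 1 | Expression 2
-----------------------------------------------
0 | 0 | 0 | 0 | 1 | 1
0 | 0 | 0 | 1 | 1 | 1
0 | 0 | 1 | 0 | 1 | 1
0 | 0 | 1 | 1 | 1 | 1
0 | 1 | 0 | 0 | 1 | 1
0 | 1 | 0 | 1 | 1 | 1
0 | 1 | 1 | 0 | 1 | 1
0 | 1 | 1 | 1 | 1 | 1
1 | 0 | 0 | 0 | 1 | 1
1 | 0 | 0 | 1 | 0 | 0
1 | 0 | 1 | 0 | 1 | 1
1 | 0 | 1 | 1 | 1 | 1
1 | 1 | 0 | 0 | 1 | 1
1 | 1 | 0 | 1 | 0 | 0
1 | 1 | 1 | 0 | 1 | 1
1 | 1 | 1 | 1 | 1 | 1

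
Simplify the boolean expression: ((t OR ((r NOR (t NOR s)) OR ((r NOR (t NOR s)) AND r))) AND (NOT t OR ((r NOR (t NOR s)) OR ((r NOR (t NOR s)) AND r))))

By distribution ((E OR v) AND (E OR NOT v) = E) then absorption (E OR (E AND v) = E):
= (r NOR (t NOR s))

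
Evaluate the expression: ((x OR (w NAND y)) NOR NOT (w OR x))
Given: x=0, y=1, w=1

Substituting: ((0 OR (1 NAND 1)) NOR NOT (1 OR 0))
= 1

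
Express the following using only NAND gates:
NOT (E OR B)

(((E NAND E) NAND (B NAND B)) NAND ((E NAND E) NAND (B NAND B)))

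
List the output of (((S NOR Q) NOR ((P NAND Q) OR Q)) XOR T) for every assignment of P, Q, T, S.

P | Q | T | S | Output
----------------------
0 | 0 | 0 | 0 | 0
0 | 0 | 0 | 1 | 0
0 | 0 | 1 | 0 | 1
0 | 0 | 1 | 1 | 1
0 | 1 | 0 | 0 | 0
0 | 1 | 0 | 1 | 0
0 | 1 | 1 | 0 | 1
0 | 1 | 1 | 1 | 1
1 | 0 | 0 | 0 | 0
1 | 0 | 0 | 1 | 0
1 | 0 | 1 | 0 | 1
1 | 0 | 1 | 1 | 1
1 | 1 | 0 | 0 | 0
1 | 1 | 0 | 1 | 0
1 | 1 | 1 | 0 | 1
1 | 1 | 1 | 1 | 1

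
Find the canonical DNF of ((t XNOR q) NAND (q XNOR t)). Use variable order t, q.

(NOT t AND q) OR (t AND NOT q)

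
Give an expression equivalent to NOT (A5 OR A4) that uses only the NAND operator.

(((A5 NAND A5) NAND (A4 NAND A4)) NAND ((A5 NAND A5) NAND (A4 NAND A4)))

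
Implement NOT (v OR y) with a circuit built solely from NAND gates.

(((v NAND v) NAND (y NAND y)) NAND ((v NAND v) NAND (y NAND y)))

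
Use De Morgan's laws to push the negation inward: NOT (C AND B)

NOT C OR NOT B
De Morgan's: NOT(AND of terms) = OR of negations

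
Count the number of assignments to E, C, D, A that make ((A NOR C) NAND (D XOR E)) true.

Satisfying assignments: (0,0,0,0), (0,0,0,1), (0,0,1,1), (0,1,0,0), (0,1,0,1), (0,1,1,0), (0,1,1,1), (1,0,0,1), (1,0,1,0), (1,0,1,1), (1,1,0,0), (1,1,0,1), (1,1,1,0), (1,1,1,1)
Count: 14 out of 16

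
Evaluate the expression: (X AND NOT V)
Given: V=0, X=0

Substituting: (0 AND NOT 0)
= 0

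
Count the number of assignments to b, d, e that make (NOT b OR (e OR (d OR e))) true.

Satisfying assignments: (0,0,0), (0,0,1), (0,1,0), (0,1,1), (1,0,1), (1,1,0), (1,1,1)
Count: 7 out of 8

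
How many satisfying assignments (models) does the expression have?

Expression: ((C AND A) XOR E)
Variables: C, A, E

Satisfying assignments: (0,0,1), (0,1,1), (1,0,1), (1,1,0)
Count: 4 out of 8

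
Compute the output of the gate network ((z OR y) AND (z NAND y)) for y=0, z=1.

Substituting: ((1 OR 0) AND (1 NAND 0))
= 1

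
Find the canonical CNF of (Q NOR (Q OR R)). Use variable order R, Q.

(R OR NOT Q) AND (NOT R OR Q) AND (NOT R OR NOT Q)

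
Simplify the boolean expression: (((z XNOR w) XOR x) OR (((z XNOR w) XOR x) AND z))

By absorption (E OR (E AND v) = E):
= ((z XNOR w) XOR x)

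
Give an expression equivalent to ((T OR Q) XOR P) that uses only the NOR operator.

((((((T NOR Q) NOR (T NOR Q)) NOR P) NOR (((T NOR Q) NOR (T NOR Q)) NOR P)) NOR ((((T NOR Q) NOR (T NOR Q)) NOR P) NOR (((T NOR Q) NOR (T NOR Q)) NOR P))) NOR ((((((T NOR Q) NOR (T NOR Q)) NOR ((T NOR Q) NOR (T NOR Q))) NOR (P NOR P)) NOR ((((T NOR Q) NOR (T NOR Q)) NOR ((T NOR Q) NOR (T NOR Q))) NOR (P NOR P))) NOR (((((T NOR Q) NOR (T NOR Q)) NOR ((T NOR Q) NOR (T NOR Q))) NOR (P NOR P)) NOR ((((T NOR Q) NOR (T NOR Q)) NOR ((T NOR Q) NOR (T NOR Q))) NOR (P NOR P)))))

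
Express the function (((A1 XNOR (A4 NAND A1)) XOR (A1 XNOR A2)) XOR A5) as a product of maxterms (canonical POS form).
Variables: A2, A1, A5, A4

ΠM(2, 3, 5, 6, 8, 9, 12, 15) = (A2 OR A1 OR NOT A5 OR A4) AND (A2 OR A1 OR NOT A5 OR NOT A4) AND (A2 OR NOT A1 OR A5 OR NOT A4) AND (A2 OR NOT A1 OR NOT A5 OR A4) AND (NOT A2 OR A1 OR A5 OR A4) AND (NOT A2 OR A1 OR A5 OR NOT A4) AND (NOT A2 OR NOT A1 OR A5 OR A4) AND (NOT A2 OR NOT A1 OR NOT A5 OR NOT A4)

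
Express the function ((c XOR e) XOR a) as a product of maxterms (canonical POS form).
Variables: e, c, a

ΠM(0, 3, 5, 6) = (e OR c OR a) AND (e OR NOT c OR NOT a) AND (NOT e OR c OR NOT a) AND (NOT e OR NOT c OR a)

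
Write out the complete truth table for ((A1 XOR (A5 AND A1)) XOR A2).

A2 | A5 | A1 | Output
---------------------
0 | 0 | 0 | 0
0 | 0 | 1 | 1
0 | 1 | 0 | 0
0 | 1 | 1 | 0
1 | 0 | 0 | 1
1 | 0 | 1 | 0
1 | 1 | 0 | 1
1 | 1 | 1 | 1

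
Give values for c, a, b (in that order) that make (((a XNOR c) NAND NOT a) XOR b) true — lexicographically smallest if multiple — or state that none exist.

c=0, a=0, b=1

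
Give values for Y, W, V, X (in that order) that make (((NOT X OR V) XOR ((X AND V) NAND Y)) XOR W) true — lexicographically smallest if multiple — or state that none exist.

Y=0, W=0, V=0, X=1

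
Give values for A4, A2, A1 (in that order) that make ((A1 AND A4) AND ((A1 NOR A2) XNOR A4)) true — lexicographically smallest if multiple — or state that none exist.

UNSATISFIABLE - no assignment makes this expression true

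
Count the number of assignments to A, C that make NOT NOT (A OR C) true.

Satisfying assignments: (0,1), (1,0), (1,1)
Count: 3 out of 4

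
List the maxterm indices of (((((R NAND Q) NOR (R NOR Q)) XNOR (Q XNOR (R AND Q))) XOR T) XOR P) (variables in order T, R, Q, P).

ΠM(0, 3, 4, 7, 9, 10, 13, 14) = (T OR R OR Q OR P) AND (T OR R OR NOT Q OR NOT P) AND (T OR NOT R OR Q OR P) AND (T OR NOT R OR NOT Q OR NOT P) AND (NOT T OR R OR Q OR NOT P) AND (NOT T OR R OR NOT Q OR P) AND (NOT T OR NOT R OR Q OR NOT P) AND (NOT T OR NOT R OR NOT Q OR P)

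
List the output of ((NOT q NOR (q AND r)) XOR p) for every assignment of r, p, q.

r | p | q | Output
------------------
0 | 0 | 0 | 0
0 | 0 | 1 | 1
0 | 1 | 0 | 1
0 | 1 | 1 | 0
1 | 0 | 0 | 0
1 | 0 | 1 | 0
1 | 1 | 0 | 1
1 | 1 | 1 | 1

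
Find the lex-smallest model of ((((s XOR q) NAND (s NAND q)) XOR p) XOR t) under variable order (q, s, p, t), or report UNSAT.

q=0, s=0, p=0, t=0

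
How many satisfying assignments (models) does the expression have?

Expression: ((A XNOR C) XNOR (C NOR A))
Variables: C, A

Satisfying assignments: (0,0), (0,1), (1,0)
Count: 3 out of 4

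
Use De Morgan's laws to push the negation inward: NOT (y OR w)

NOT y AND NOT w
De Morgan's: NOT(OR of terms) = AND of negations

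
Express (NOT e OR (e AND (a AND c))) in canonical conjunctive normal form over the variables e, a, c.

(NOT e OR a OR c) AND (NOT e OR a OR NOT c) AND (NOT e OR NOT a OR c)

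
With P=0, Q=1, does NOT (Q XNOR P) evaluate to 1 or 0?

Substituting: NOT (1 XNOR 0)
= 1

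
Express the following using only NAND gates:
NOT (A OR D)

(((A NAND A) NAND (D NAND D)) NAND ((A NAND A) NAND (D NAND D)))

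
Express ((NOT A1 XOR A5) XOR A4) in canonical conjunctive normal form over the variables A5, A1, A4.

(A5 OR A1 OR NOT A4) AND (A5 OR NOT A1 OR A4) AND (NOT A5 OR A1 OR A4) AND (NOT A5 OR NOT A1 OR NOT A4)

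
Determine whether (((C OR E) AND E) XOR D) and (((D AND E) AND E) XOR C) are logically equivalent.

No. Counterexample: with C=0, E=0, D=1, Expression 1 = 1 but Expression 2 = 0.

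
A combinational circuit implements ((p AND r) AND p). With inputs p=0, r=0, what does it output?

Substituting: ((0 AND 0) AND 0)
= 0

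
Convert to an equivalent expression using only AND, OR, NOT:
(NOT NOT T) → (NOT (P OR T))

NOT T OR (NOT (P OR T))
(Implication elimination: A → B = NOT A OR B)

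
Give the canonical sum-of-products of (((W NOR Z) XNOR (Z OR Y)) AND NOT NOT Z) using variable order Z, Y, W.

Σm() = FALSE (no minterms)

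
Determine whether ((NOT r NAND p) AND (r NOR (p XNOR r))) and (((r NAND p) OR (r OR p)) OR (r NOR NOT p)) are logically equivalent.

No. Counterexample: with p=0, r=0, Expression 1 = 0 but Expression 2 = 1.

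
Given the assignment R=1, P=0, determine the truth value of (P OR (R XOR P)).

Substituting: (0 OR (1 XOR 0))
= 1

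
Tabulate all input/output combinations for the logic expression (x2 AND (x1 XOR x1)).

x2 | x1 | Output
----------------
0 | 0 | 0
0 | 1 | 0
1 | 0 | 0
1 | 1 | 0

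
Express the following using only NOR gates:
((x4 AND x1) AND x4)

((((x4 NOR x4) NOR (x1 NOR x1)) NOR ((x4 NOR x4) NOR (x1 NOR x1))) NOR (x4 NOR x4))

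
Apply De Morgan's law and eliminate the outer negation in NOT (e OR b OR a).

NOT e AND NOT b AND NOT a
De Morgan's: NOT(OR of terms) = AND of negations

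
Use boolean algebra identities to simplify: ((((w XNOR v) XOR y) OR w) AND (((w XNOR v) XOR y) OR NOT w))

By distribution ((E OR v) AND (E OR NOT v) = E):
= ((w XNOR v) XOR y)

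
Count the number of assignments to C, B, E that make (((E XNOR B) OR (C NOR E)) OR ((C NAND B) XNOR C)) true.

Satisfying assignments: (0,0,0), (0,1,0), (0,1,1), (1,0,0), (1,0,1), (1,1,1)
Count: 6 out of 8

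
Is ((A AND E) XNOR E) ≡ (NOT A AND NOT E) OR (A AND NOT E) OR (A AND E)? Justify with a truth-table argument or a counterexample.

Yes, they are equivalent — the two output columns agree on all 4 assignments:
A | E | Expression 1 | Expression 2
-----------------------------------
0 | 0 | 1 | 1
0 | 1 | 0 | 0
1 | 0 | 1 | 1
1 | 1 | 1 | 1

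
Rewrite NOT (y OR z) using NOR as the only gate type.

(((y NOR z) NOR (y NOR z)) NOR ((y NOR z) NOR (y NOR z)))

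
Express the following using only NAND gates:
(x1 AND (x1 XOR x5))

((x1 NAND ((x1 NAND (x1 NAND x5)) NAND (x5 NAND (x1 NAND x5)))) NAND (x1 NAND ((x1 NAND (x1 NAND x5)) NAND (x5 NAND (x1 NAND x5)))))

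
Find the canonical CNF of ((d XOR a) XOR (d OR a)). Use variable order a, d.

(a OR d) AND (a OR NOT d) AND (NOT a OR d)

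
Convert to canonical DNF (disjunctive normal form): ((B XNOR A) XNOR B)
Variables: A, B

(A AND NOT B) OR (A AND B)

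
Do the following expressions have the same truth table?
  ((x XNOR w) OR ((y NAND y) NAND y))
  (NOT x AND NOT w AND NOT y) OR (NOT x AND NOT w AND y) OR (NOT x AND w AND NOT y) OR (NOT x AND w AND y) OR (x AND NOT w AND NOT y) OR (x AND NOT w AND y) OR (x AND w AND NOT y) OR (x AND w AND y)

Yes, they are equivalent — the two output columns agree on all 8 assignments:
x | w | y | Expression 1 | Expression 2
---------------------------------------
0 | 0 | 0 | 1 | 1
0 | 0 | 1 | 1 | 1
0 | 1 | 0 | 1 | 1
0 | 1 | 1 | 1 | 1
1 | 0 | 0 | 1 | 1
1 | 0 | 1 | 1 | 1
1 | 1 | 0 | 1 | 1
1 | 1 | 1 | 1 | 1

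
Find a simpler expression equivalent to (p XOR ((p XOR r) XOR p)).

By XOR self-cancellation ((E XOR v) XOR v = E):
= (p XOR r)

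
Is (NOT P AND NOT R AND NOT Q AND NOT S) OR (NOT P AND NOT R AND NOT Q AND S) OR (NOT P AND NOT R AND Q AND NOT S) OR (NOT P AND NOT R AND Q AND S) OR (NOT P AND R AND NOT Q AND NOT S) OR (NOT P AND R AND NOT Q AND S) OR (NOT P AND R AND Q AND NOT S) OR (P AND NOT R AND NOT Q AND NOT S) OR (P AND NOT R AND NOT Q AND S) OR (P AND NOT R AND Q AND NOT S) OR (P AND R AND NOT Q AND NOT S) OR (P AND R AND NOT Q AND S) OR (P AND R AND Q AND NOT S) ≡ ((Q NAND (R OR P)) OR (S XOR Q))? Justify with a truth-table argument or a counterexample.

Yes, they are equivalent — the two output columns agree on all 16 assignments:
P | R | Q | S | Expression 1 | Expression 2
-------------------------------------------
0 | 0 | 0 | 0 | 1 | 1
0 | 0 | 0 | 1 | 1 | 1
0 | 0 | 1 | 0 | 1 | 1
0 | 0 | 1 | 1 | 1 | 1
0 | 1 | 0 | 0 | 1 | 1
0 | 1 | 0 | 1 | 1 | 1
0 | 1 | 1 | 0 | 1 | 1
0 | 1 | 1 | 1 | 0 | 0
1 | 0 | 0 | 0 | 1 | 1
1 | 0 | 0 | 1 | 1 | 1
1 | 0 | 1 | 0 | 1 | 1
1 | 0 | 1 | 1 | 0 | 0
1 | 1 | 0 | 0 | 1 | 1
1 | 1 | 0 | 1 | 1 | 1
1 | 1 | 1 | 0 | 1 | 1
1 | 1 | 1 | 1 | 0 | 0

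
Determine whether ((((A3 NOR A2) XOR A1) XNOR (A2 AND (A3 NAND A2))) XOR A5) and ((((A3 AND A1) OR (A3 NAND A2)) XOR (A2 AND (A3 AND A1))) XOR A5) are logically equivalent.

No. Counterexample: with A2=0, A3=0, A5=0, A1=0, Expression 1 = 0 but Expression 2 = 1.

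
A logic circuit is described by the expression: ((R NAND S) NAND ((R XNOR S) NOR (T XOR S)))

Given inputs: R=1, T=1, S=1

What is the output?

Substituting: ((1 NAND 1) NAND ((1 XNOR 1) NOR (1 XOR 1)))
= 1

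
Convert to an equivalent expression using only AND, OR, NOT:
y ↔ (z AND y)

(y AND (z AND y)) OR (NOT y AND NOT (z AND y))
(Biconditional = both true or both false)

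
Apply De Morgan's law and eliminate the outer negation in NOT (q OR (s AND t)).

NOT q AND NOT (s AND t)
De Morgan's: NOT(OR of terms) = AND of negations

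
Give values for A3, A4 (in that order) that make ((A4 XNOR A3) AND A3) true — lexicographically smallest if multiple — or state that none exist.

A3=1, A4=1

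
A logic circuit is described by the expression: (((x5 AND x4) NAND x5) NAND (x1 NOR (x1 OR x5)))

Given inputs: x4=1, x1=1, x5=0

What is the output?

Substituting: (((0 AND 1) NAND 0) NAND (1 NOR (1 OR 0)))
= 1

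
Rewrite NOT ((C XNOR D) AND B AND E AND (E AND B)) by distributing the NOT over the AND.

NOT (C XNOR D) OR NOT B OR NOT E OR NOT (E AND B)
De Morgan's: NOT(AND of terms) = OR of negations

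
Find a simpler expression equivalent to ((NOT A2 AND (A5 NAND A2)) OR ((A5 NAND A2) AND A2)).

By distribution ((E AND v) OR (E AND NOT v) = E):
= (A5 NAND A2)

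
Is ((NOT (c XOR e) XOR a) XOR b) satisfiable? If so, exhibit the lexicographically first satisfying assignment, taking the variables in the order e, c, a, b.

e=0, c=0, a=0, b=0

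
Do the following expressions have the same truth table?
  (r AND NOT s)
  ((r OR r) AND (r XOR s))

Yes, they are equivalent — the two output columns agree on all 4 assignments:
r | s | Expression 1 | Expression 2
-----------------------------------
0 | 0 | 0 | 0
0 | 1 | 0 | 0
1 | 0 | 1 | 1
1 | 1 | 0 | 0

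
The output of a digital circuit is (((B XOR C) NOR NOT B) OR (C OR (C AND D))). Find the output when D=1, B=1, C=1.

Substituting: (((1 XOR 1) NOR NOT 1) OR (1 OR (1 AND 1)))
= 1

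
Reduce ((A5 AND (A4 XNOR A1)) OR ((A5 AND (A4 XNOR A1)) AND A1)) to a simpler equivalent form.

By absorption (E OR (E AND v) = E):
= (A5 AND (A4 XNOR A1))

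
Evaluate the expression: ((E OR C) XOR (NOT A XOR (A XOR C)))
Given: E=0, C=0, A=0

Substituting: ((0 OR 0) XOR (NOT 0 XOR (0 XOR 0)))
= 1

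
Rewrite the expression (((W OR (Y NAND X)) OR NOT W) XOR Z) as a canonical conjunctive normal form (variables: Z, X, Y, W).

(NOT Z OR X OR Y OR W) AND (NOT Z OR X OR Y OR NOT W) AND (NOT Z OR X OR NOT Y OR W) AND (NOT Z OR X OR NOT Y OR NOT W) AND (NOT Z OR NOT X OR Y OR W) AND (NOT Z OR NOT X OR Y OR NOT W) AND (NOT Z OR NOT X OR NOT Y OR W) AND (NOT Z OR NOT X OR NOT Y OR NOT W)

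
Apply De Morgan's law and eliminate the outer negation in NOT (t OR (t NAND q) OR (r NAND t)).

NOT t AND NOT (t NAND q) AND NOT (r NAND t)
De Morgan's: NOT(OR of terms) = AND of negations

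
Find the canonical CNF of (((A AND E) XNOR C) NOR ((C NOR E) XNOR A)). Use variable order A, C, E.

(A OR C OR E) AND (A OR C OR NOT E) AND (A OR NOT C OR E) AND (A OR NOT C OR NOT E) AND (NOT A OR C OR E) AND (NOT A OR NOT C OR NOT E)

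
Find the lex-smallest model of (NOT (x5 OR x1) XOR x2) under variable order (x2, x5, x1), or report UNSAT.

x2=0, x5=0, x1=0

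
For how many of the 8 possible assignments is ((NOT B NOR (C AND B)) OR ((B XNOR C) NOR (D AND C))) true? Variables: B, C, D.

Satisfying assignments: (0,1,0), (1,0,0), (1,0,1)
Count: 3 out of 8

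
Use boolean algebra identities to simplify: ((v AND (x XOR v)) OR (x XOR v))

By absorption (E OR (E AND v) = E):
= (x XOR v)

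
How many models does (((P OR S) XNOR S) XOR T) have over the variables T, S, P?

Satisfying assignments: (0,0,0), (0,1,0), (0,1,1), (1,0,1)
Count: 4 out of 8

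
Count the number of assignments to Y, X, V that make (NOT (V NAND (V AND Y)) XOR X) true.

Satisfying assignments: (0,1,0), (0,1,1), (1,0,1), (1,1,0)
Count: 4 out of 8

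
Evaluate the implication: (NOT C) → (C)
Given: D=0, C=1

Antecedent (NOT C) = 0; consequent (C) = 1.
0 → 1 = 1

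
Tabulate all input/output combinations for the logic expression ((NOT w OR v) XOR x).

w | x | v | Output
------------------
0 | 0 | 0 | 1
0 | 0 | 1 | 1
0 | 1 | 0 | 0
0 | 1 | 1 | 0
1 | 0 | 0 | 0
1 | 0 | 1 | 1
1 | 1 | 0 | 1
1 | 1 | 1 | 0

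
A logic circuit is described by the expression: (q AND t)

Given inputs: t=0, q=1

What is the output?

Substituting: (1 AND 0)
= 0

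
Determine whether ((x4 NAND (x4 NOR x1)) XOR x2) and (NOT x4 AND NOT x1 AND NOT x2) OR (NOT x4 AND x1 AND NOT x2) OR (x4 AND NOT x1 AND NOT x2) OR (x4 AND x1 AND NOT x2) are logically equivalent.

Yes, they are equivalent — the two output columns agree on all 8 assignments:
x4 | x1 | x2 | Expression 1 | Expression 2
------------------------------------------
0 | 0 | 0 | 1 | 1
0 | 0 | 1 | 0 | 0
0 | 1 | 0 | 1 | 1
0 | 1 | 1 | 0 | 0
1 | 0 | 0 | 1 | 1
1 | 0 | 1 | 0 | 0
1 | 1 | 0 | 1 | 1
1 | 1 | 1 | 0 | 0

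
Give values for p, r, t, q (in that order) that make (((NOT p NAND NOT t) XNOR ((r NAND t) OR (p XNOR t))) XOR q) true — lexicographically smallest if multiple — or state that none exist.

p=0, r=0, t=0, q=1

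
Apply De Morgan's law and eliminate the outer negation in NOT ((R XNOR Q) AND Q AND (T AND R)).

NOT (R XNOR Q) OR NOT Q OR NOT (T AND R)
De Morgan's: NOT(AND of terms) = OR of negations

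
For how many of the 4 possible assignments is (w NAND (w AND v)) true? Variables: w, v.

Satisfying assignments: (0,0), (0,1), (1,0)
Count: 3 out of 4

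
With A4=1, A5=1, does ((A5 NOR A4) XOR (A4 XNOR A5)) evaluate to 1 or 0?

Substituting: ((1 NOR 1) XOR (1 XNOR 1))
= 1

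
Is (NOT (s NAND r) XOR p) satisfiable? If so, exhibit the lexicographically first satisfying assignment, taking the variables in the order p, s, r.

p=0, s=1, r=1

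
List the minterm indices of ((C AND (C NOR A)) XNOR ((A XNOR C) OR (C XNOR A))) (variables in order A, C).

Σm(1, 2) = (NOT A AND C) OR (A AND NOT C)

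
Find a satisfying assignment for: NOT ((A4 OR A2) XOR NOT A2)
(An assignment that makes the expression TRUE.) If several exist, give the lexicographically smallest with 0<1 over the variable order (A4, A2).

A4=1, A2=0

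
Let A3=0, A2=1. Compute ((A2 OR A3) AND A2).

Substituting: ((1 OR 0) AND 1)
= 1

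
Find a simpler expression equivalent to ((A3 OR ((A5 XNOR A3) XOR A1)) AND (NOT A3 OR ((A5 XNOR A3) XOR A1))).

By distribution ((E OR v) AND (E OR NOT v) = E):
= ((A5 XNOR A3) XOR A1)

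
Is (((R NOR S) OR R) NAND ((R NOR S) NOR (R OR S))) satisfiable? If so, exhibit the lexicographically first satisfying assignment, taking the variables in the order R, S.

R=0, S=0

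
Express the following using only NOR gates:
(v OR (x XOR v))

((v NOR ((((x NOR v) NOR (x NOR v)) NOR ((x NOR v) NOR (x NOR v))) NOR ((((x NOR x) NOR (v NOR v)) NOR ((x NOR x) NOR (v NOR v))) NOR (((x NOR x) NOR (v NOR v)) NOR ((x NOR x) NOR (v NOR v)))))) NOR (v NOR ((((x NOR v) NOR (x NOR v)) NOR ((x NOR v) NOR (x NOR v))) NOR ((((x NOR x) NOR (v NOR v)) NOR ((x NOR x) NOR (v NOR v))) NOR (((x NOR x) NOR (v NOR v)) NOR ((x NOR x) NOR (v NOR v)))))))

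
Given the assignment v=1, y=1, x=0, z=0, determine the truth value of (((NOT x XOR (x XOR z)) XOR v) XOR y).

Substituting: (((NOT 0 XOR (0 XOR 0)) XOR 1) XOR 1)
= 1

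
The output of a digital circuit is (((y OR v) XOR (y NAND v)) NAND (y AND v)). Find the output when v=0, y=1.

Substituting: (((1 OR 0) XOR (1 NAND 0)) NAND (1 AND 0))
= 1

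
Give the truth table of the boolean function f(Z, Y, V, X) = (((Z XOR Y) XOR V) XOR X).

Z | Y | V | X | Output
----------------------
0 | 0 | 0 | 0 | 0
0 | 0 | 0 | 1 | 1
0 | 0 | 1 | 0 | 1
0 | 0 | 1 | 1 | 0
0 | 1 | 0 | 0 | 1
0 | 1 | 0 | 1 | 0
0 | 1 | 1 | 0 | 0
0 | 1 | 1 | 1 | 1
1 | 0 | 0 | 0 | 1
1 | 0 | 0 | 1 | 0
1 | 0 | 1 | 0 | 0
1 | 0 | 1 | 1 | 1
1 | 1 | 0 | 0 | 0
1 | 1 | 0 | 1 | 1
1 | 1 | 1 | 0 | 1
1 | 1 | 1 | 1 | 0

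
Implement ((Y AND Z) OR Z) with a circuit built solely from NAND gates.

((((Y NAND Z) NAND (Y NAND Z)) NAND ((Y NAND Z) NAND (Y NAND Z))) NAND (Z NAND Z))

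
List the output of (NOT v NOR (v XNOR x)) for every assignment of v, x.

v | x | Output
--------------
0 | 0 | 0
0 | 1 | 0
1 | 0 | 1
1 | 1 | 0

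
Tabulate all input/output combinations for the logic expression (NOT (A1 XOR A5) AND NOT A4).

A5 | A4 | A1 | Output
---------------------
0 | 0 | 0 | 1
0 | 0 | 1 | 0
0 | 1 | 0 | 0
0 | 1 | 1 | 0
1 | 0 | 0 | 0
1 | 0 | 1 | 1
1 | 1 | 0 | 0
1 | 1 | 1 | 0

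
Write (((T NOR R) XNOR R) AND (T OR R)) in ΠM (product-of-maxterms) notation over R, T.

ΠM(0, 2, 3) = (R OR T) AND (NOT R OR T) AND (NOT R OR NOT T)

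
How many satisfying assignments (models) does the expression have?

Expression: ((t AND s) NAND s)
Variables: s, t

Satisfying assignments: (0,0), (0,1), (1,0)
Count: 3 out of 4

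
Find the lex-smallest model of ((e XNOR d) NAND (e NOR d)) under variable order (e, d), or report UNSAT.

e=0, d=1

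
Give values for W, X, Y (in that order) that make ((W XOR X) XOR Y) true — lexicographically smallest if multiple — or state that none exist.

W=0, X=0, Y=1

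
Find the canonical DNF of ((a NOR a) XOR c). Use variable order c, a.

(NOT c AND NOT a) OR (c AND a)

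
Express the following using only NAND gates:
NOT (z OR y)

(((z NAND z) NAND (y NAND y)) NAND ((z NAND z) NAND (y NAND y)))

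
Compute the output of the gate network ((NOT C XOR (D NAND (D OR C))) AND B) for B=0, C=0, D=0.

Substituting: ((NOT 0 XOR (0 NAND (0 OR 0))) AND 0)
= 0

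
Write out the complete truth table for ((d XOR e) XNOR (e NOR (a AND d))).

d | e | a | Output
------------------
0 | 0 | 0 | 0
0 | 0 | 1 | 0
0 | 1 | 0 | 0
0 | 1 | 1 | 0
1 | 0 | 0 | 1
1 | 0 | 1 | 0
1 | 1 | 0 | 1
1 | 1 | 1 | 1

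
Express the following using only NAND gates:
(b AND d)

((b NAND d) NAND (b NAND d))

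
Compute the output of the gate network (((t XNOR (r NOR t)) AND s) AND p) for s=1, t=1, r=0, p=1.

Substituting: (((1 XNOR (0 NOR 1)) AND 1) AND 1)
= 0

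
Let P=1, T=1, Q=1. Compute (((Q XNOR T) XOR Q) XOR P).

Substituting: (((1 XNOR 1) XOR 1) XOR 1)
= 1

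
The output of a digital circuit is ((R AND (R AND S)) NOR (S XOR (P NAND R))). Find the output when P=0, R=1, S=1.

Substituting: ((1 AND (1 AND 1)) NOR (1 XOR (0 NAND 1)))
= 0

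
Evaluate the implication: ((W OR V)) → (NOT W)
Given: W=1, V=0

Antecedent ((W OR V)) = 1; consequent (NOT W) = 0.
1 → 0 = 0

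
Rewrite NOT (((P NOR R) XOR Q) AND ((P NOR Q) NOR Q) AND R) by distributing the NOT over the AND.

NOT ((P NOR R) XOR Q) OR NOT ((P NOR Q) NOR Q) OR NOT R
De Morgan's: NOT(AND of terms) = OR of negations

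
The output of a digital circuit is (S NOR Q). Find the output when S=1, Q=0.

Substituting: (1 NOR 0)
= 0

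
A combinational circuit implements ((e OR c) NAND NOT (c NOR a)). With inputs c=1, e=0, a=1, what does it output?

Substituting: ((0 OR 1) NAND NOT (1 NOR 1))
= 0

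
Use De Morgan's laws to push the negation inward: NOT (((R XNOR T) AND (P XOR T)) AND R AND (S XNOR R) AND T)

NOT ((R XNOR T) AND (P XOR T)) OR NOT R OR NOT (S XNOR R) OR NOT T
De Morgan's: NOT(AND of terms) = OR of negations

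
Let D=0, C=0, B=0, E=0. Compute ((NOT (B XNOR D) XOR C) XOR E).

Substituting: ((NOT (0 XNOR 0) XOR 0) XOR 0)
= 0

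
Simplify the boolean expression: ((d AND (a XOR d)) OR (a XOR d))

By absorption (E OR (E AND v) = E):
= (a XOR d)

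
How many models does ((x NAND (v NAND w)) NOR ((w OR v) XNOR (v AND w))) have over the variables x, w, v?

Satisfying assignments: (1,0,1), (1,1,0)
Count: 2 out of 8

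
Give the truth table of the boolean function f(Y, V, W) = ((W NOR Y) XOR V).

Y | V | W | Output
------------------
0 | 0 | 0 | 1
0 | 0 | 1 | 0
0 | 1 | 0 | 0
0 | 1 | 1 | 1
1 | 0 | 0 | 0
1 | 0 | 1 | 0
1 | 1 | 0 | 1
1 | 1 | 1 | 1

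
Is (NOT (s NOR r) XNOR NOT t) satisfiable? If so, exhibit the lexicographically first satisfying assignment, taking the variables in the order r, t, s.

r=0, t=0, s=1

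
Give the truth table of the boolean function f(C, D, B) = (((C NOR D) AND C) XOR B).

C | D | B | Output
------------------
0 | 0 | 0 | 0
0 | 0 | 1 | 1
0 | 1 | 0 | 0
0 | 1 | 1 | 1
1 | 0 | 0 | 0
1 | 0 | 1 | 1
1 | 1 | 0 | 0
1 | 1 | 1 | 1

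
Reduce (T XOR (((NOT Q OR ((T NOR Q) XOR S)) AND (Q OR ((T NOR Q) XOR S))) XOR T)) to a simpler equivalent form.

By XOR self-cancellation ((E XOR v) XOR v = E) then distribution ((E OR v) AND (E OR NOT v) = E):
= ((T NOR Q) XOR S)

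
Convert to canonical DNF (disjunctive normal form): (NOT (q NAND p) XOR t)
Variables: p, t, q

(NOT p AND t AND NOT q) OR (NOT p AND t AND q) OR (p AND NOT t AND q) OR (p AND t AND NOT q)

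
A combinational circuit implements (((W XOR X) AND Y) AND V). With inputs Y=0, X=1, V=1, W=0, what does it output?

Substituting: (((0 XOR 1) AND 0) AND 1)
= 0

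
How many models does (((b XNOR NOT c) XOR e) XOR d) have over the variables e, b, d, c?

Satisfying assignments: (0,0,0,1), (0,0,1,0), (0,1,0,0), (0,1,1,1), (1,0,0,0), (1,0,1,1), (1,1,0,1), (1,1,1,0)
Count: 8 out of 16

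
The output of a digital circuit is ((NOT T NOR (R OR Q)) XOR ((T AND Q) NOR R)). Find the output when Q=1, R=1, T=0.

Substituting: ((NOT 0 NOR (1 OR 1)) XOR ((0 AND 1) NOR 1))
= 0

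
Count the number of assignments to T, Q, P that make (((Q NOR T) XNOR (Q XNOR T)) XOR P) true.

Satisfying assignments: (0,0,0), (0,1,0), (1,0,0), (1,1,1)
Count: 4 out of 8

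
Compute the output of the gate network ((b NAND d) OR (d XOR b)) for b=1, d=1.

Substituting: ((1 NAND 1) OR (1 XOR 1))
= 0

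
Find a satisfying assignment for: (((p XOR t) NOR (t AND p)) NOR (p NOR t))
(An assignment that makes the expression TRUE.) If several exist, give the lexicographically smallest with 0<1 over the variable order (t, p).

t=0, p=1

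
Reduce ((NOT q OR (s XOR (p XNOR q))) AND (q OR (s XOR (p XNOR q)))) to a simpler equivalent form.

By distribution ((E OR v) AND (E OR NOT v) = E):
= (s XOR (p XNOR q))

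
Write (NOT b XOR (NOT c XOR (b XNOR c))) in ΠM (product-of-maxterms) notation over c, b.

ΠM() = TRUE (no maxterms)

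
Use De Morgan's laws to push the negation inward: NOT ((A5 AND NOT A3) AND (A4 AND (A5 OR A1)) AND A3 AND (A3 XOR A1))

NOT (A5 AND NOT A3) OR NOT (A4 AND (A5 OR A1)) OR NOT A3 OR NOT (A3 XOR A1)
De Morgan's: NOT(AND of terms) = OR of negations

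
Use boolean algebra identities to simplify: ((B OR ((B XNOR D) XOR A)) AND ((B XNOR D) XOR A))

By absorption (E AND (E OR v) = E):
= ((B XNOR D) XOR A)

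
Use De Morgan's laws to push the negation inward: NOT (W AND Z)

NOT W OR NOT Z
De Morgan's: NOT(AND of terms) = OR of negations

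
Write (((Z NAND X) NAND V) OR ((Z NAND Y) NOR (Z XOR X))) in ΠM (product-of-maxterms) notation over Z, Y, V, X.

ΠM(2, 3, 6, 7, 10, 14) = (Z OR Y OR NOT V OR X) AND (Z OR Y OR NOT V OR NOT X) AND (Z OR NOT Y OR NOT V OR X) AND (Z OR NOT Y OR NOT V OR NOT X) AND (NOT Z OR Y OR NOT V OR X) AND (NOT Z OR NOT Y OR NOT V OR X)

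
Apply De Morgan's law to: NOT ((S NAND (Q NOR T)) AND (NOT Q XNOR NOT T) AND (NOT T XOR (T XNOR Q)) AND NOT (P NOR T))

NOT (S NAND (Q NOR T)) OR NOT (NOT Q XNOR NOT T) OR NOT (NOT T XOR (T XNOR Q)) OR (P NOR T)
De Morgan's: NOT(AND of terms) = OR of negations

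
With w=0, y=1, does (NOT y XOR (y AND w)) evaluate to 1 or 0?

Substituting: (NOT 1 XOR (1 AND 0))
= 0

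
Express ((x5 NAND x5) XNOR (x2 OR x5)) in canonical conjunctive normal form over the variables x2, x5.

(x2 OR x5) AND (x2 OR NOT x5) AND (NOT x2 OR NOT x5)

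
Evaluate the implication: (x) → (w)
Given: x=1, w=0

Antecedent (x) = 1; consequent (w) = 0.
1 → 0 = 0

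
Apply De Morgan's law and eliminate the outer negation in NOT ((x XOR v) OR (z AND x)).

NOT (x XOR v) AND NOT (z AND x)
De Morgan's: NOT(OR of terms) = AND of negations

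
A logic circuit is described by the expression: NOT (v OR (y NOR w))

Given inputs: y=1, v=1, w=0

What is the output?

Substituting: NOT (1 OR (1 NOR 0))
= 0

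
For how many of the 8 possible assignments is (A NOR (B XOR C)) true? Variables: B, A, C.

Satisfying assignments: (0,0,0), (1,0,1)
Count: 2 out of 8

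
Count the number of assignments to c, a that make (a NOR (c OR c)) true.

Satisfying assignments: (0,0)
Count: 1 out of 4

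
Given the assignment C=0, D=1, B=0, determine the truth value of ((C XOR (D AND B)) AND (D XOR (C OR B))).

Substituting: ((0 XOR (1 AND 0)) AND (1 XOR (0 OR 0)))
= 0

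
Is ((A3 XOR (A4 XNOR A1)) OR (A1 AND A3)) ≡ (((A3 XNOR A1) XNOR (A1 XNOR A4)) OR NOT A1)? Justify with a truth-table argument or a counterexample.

No. Counterexample: with A3=0, A1=0, A4=1, Expression 1 = 0 but Expression 2 = 1.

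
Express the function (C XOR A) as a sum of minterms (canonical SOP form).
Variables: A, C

Σm(1, 2) = (NOT A AND C) OR (A AND NOT C)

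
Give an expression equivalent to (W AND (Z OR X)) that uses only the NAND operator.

((W NAND ((Z NAND Z) NAND (X NAND X))) NAND (W NAND ((Z NAND Z) NAND (X NAND X))))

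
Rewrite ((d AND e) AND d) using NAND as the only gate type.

((((d NAND e) NAND (d NAND e)) NAND d) NAND (((d NAND e) NAND (d NAND e)) NAND d))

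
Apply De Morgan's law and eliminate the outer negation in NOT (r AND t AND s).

NOT r OR NOT t OR NOT s
De Morgan's: NOT(AND of terms) = OR of negations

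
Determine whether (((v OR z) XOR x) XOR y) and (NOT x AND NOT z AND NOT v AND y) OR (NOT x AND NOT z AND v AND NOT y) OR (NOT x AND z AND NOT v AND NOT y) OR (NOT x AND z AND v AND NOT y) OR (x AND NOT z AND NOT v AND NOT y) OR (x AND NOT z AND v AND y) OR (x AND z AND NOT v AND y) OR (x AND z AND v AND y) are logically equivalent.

Yes, they are equivalent — the two output columns agree on all 16 assignments:
x | z | v | y | Expression 1 | Expression 2
-------------------------------------------
0 | 0 | 0 | 0 | 0 | 0
0 | 0 | 0 | 1 | 1 | 1
0 | 0 | 1 | 0 | 1 | 1
0 | 0 | 1 | 1 | 0 | 0
0 | 1 | 0 | 0 | 1 | 1
0 | 1 | 0 | 1 | 0 | 0
0 | 1 | 1 | 0 | 1 | 1
0 | 1 | 1 | 1 | 0 | 0
1 | 0 | 0 | 0 | 1 | 1
1 | 0 | 0 | 1 | 0 | 0
1 | 0 | 1 | 0 | 0 | 0
1 | 0 | 1 | 1 | 1 | 1
1 | 1 | 0 | 0 | 0 | 0
1 | 1 | 0 | 1 | 1 | 1
1 | 1 | 1 | 0 | 0 | 0
1 | 1 | 1 | 1 | 1 | 1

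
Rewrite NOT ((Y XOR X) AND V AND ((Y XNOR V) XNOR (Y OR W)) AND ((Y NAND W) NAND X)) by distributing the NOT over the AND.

NOT (Y XOR X) OR NOT V OR NOT ((Y XNOR V) XNOR (Y OR W)) OR NOT ((Y NAND W) NAND X)
De Morgan's: NOT(AND of terms) = OR of negations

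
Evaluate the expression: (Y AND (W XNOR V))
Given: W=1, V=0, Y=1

Substituting: (1 AND (1 XNOR 0))
= 0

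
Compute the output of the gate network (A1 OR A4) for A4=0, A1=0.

Substituting: (0 OR 0)
= 0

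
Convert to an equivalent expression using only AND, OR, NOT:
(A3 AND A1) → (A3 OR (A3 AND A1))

NOT (A3 AND A1) OR (A3 OR (A3 AND A1))
(Implication elimination: A → B = NOT A OR B)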